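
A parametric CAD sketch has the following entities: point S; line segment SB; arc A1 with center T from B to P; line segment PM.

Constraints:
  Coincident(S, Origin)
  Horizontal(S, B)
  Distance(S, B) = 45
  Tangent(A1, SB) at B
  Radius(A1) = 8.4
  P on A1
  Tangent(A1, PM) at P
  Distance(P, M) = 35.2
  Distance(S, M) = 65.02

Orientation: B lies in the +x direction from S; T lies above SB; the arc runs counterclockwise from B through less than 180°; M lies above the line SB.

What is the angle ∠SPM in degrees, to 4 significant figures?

90.80°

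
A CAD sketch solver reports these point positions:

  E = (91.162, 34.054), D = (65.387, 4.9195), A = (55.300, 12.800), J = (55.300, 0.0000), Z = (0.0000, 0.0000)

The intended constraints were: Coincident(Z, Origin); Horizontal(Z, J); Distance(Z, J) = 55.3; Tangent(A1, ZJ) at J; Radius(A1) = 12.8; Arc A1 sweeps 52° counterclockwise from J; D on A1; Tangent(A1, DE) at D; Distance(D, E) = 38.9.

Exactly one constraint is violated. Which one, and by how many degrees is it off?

Tangent(A1, DE) at D — off by 3.50°.

Z = (0.00, 0.00) ✓; Z.y = 0.00, J.y = 0.00 ✓; |ZJ| = 55.30 ✓; ∠(AJ, JZ) = 90.00° ✓; |AJ| = 12.80 ✓; bearing(A→D) − bearing(A→J) = 52.00° ✓; |AD| = 12.80 ✓; ∠(AD, DE) = 93.50° ✗; |DE| = 38.90 ✓.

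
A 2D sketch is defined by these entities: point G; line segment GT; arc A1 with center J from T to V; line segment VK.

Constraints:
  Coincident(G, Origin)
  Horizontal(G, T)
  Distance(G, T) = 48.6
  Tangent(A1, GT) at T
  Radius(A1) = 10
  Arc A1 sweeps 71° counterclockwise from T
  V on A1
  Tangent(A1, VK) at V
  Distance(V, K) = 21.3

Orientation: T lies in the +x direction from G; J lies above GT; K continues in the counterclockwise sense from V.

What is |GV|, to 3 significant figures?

58.4

G is at the origin; GT is horizontal with |GT| = 48.6 and T on the +x side, so T = (48.6, 0.00). Tangency of A1 to GT means the radius JT is perpendicular to GT, so J = T + (0, 10) = (48.6, 10.0). On A1, T sits at bearing -90° from J; a 71° counterclockwise sweep puts V at bearing -19°, so V = J + 10.0·(cos -19°, sin -19°) = (58.1, 6.74). Then |GV| = |V − G| = 58.4.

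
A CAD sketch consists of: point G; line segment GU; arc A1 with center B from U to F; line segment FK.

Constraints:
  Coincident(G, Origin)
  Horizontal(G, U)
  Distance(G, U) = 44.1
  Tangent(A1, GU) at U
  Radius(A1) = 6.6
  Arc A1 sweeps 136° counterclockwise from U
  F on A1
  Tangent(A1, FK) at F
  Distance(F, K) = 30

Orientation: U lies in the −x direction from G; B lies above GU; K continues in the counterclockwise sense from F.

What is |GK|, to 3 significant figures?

69.1

G is at the origin; G and U share the same y with |GU| = 44.1 and U on the −x side, so U = (-44.1, 0.00). Tangency of A1 to GU means the radius BU is perpendicular to GU, so B = U + (0, 6.6) = (-44.1, 6.60). On A1, U sits at bearing -90° from B; a 136° counterclockwise sweep puts F at bearing 46°, so F = B + 6.6·(cos 46°, sin 46°) = (-39.5, 11.3). Tangency of A1 to FK means the radius BF is perpendicular to FK, so FK runs along (−sin 46°, cos 46°); with |FK| = 30.0, K = (-61.1, 32.2). Then |GK| = |K − G| = 69.1.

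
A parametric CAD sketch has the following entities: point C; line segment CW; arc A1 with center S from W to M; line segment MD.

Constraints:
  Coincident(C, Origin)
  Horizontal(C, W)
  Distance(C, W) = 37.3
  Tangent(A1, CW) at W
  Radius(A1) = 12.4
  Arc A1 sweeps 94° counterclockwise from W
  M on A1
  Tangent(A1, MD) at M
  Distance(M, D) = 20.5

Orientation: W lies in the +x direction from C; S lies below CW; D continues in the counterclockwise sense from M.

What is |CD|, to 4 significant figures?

42.80

C is at the origin; CW is horizontal with |CW| = 37.3 and W on the +x side, so W = (37.30, 0.000). Since A1 is tangent to CW there, SW ⟂ CW, so S = W + (0, -12.4) = (37.30, -12.40). On A1, W sits at bearing 90° from S; a 94° counterclockwise sweep puts M at bearing 184°, so M = S + 12.4·(cos 184°, sin 184°) = (24.93, -13.26). Since A1 is tangent to MD there, SM ⟂ MD, so MD runs along (−sin 184°, cos 184°); with |MD| = 20.5, D = (26.36, -33.72). Then |CD| = |D − C| = 42.80.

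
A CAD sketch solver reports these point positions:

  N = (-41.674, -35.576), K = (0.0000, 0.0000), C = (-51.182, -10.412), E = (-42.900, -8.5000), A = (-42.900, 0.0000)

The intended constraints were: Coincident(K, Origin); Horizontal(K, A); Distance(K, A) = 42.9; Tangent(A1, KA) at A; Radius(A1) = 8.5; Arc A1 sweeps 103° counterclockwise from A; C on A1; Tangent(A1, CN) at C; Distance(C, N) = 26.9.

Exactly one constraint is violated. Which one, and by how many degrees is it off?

Tangent(A1, CN) at C — off by 7.70°.

K = (0.00, 0.00) ✓; K.y = 0.00, A.y = 0.00 ✓; |KA| = 42.90 ✓; ∠(EA, AK) = 90.00° ✓; |EA| = 8.500 ✓; bearing(E→C) − bearing(E→A) = 103.0° ✓; |EC| = 8.500 ✓; ∠(EC, CN) = 82.30° ✗; |CN| = 26.90 ✓.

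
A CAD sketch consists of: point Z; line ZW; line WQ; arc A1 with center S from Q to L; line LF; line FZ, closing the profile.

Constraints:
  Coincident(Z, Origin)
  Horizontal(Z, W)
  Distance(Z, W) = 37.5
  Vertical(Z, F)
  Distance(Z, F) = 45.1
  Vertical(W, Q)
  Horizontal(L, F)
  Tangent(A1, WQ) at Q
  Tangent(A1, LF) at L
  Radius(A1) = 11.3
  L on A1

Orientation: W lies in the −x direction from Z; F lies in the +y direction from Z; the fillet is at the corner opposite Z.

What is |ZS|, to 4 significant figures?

42.77

ZF is vertical with |ZF| = 45.1 and F on the +y side, so F = (0.000, 45.10). The virtual corner opposite Z is at (-37.50, 45.10). A1 meets WQ tangentially, so SQ is at right angles to WQ and tangency of A1 to LF means the radius SL is perpendicular to LF, with radius 11.3, so the center S sits 11.3 in from both sides at S = (-26.20, 33.80). Then |ZS| = |S − Z| = 42.77.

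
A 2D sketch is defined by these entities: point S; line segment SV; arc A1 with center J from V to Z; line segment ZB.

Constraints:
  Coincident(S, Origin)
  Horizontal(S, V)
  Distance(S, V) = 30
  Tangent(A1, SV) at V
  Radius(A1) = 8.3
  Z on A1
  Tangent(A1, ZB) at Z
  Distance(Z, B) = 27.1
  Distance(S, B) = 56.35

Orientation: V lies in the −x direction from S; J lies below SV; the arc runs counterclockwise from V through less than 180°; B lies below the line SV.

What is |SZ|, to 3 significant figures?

38.2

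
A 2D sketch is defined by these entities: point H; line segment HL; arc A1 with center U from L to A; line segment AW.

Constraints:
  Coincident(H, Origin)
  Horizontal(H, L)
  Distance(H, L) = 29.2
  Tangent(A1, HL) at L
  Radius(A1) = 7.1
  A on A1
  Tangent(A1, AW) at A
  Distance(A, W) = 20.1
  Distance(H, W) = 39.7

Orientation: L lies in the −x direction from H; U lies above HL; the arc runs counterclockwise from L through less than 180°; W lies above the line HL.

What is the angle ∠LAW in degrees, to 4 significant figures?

127.2°

H is at the origin; H and L share the same y with |HL| = 29.2 and L on the −x side, so L = (-29.20, 0.000). A1 meets HL tangentially, so UL is at right angles to HL, so U = L + (0, 7.1) = (-29.20, 7.100). Since UA ⟂ AW (tangency), |UW| = √(7.1² + 20.1²) = 21.32 regardless of where A sits on A1. So W lies on both circle(H, 39.7) and circle(U, 21.32); the above-HL intersection is W = (-27.77, 28.37). A is the foot of the tangent from W: A = (-22.36, 9.011).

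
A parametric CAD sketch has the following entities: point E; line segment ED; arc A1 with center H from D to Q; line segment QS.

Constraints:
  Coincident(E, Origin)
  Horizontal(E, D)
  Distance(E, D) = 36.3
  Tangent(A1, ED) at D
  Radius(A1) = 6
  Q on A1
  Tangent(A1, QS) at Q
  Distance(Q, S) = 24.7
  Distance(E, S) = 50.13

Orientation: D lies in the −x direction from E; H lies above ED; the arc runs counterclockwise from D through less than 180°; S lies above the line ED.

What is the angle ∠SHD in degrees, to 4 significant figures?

173.5°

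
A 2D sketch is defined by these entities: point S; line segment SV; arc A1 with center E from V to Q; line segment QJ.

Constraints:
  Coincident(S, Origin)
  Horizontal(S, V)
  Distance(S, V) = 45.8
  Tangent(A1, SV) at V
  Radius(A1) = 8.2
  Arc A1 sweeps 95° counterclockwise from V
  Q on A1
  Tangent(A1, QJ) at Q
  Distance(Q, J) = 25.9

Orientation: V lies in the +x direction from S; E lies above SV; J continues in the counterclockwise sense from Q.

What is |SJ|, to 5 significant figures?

62.284

On A1, V sits at bearing -90° from E; a 95° counterclockwise sweep puts Q at bearing 5°, so Q = E + 8.2·(cos 5°, sin 5°) = (53.969, 8.9147). Tangency of A1 to QJ means the radius EQ is perpendicular to QJ, so QJ runs along (−sin 5°, cos 5°); with |QJ| = 25.9, J = (51.711, 34.716). Then |SJ| = |J − S| = 62.284.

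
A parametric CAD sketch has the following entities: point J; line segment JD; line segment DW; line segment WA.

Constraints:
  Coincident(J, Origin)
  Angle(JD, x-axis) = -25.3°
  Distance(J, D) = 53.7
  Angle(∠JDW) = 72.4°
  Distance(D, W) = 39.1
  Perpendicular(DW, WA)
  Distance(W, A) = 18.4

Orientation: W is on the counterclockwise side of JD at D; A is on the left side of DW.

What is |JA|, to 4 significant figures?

39.97

J is at the origin; JD runs at -25.3° with length 53.7, so D = 53.7·(cos -25.3°, sin -25.3°) = (48.55, -22.95). ∠JDW = 72.4°, so DW runs at -25.3° + (180° − 72.4°) = 82.30° from the x-axis; with |DW| = 39.1, W = D + 39.1·(cos 82.30°, sin 82.30°) = (53.79, 15.80). DW ⟂ WA; with |WA| = 18.4 on the left of DW, A = W + 18.4·(-0.9910, 0.1340) = (35.55, 18.26). Then |JA| = |A − J| = 39.97.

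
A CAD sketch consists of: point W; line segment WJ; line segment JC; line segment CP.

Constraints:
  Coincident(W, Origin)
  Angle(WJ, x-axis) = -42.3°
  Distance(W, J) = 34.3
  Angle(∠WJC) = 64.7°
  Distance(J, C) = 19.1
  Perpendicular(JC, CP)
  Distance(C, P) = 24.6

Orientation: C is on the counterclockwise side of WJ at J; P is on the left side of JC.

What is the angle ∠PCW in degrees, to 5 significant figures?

8.1511°

W is at the origin; WJ runs at -42.3° with length 34.3, so J = 34.3·(cos -42.3°, sin -42.3°) = (25.369, -23.084). ∠WJC = 64.7°, so JC runs at -42.3° + (180° − 64.7°) = 73.000° from the x-axis; with |JC| = 19.1, C = J + 19.1·(cos 73.000°, sin 73.000°) = (30.954, -4.8189). JC is perpendicular to CP; with |CP| = 24.6 on the left of JC, P = C + 24.6·(-0.95630, 0.29237) = (7.4285, 2.3734). Then cos ∠PCW = CP·CW / (|CP||CW|), giving 8.1511°.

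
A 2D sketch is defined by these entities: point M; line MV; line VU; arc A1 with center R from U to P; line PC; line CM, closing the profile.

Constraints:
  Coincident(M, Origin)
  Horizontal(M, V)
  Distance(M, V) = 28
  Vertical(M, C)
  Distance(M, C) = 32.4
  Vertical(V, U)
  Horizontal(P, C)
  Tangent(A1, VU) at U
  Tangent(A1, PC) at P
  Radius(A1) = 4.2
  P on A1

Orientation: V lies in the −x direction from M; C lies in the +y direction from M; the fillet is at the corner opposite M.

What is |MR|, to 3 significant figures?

36.9

M and C share the same x with |MC| = 32.4 and C on the +y side, so C = (0.00, 32.4). The virtual corner opposite M is at (-28.0, 32.4). The tangent condition forces RU to be normal to VU and tangency of A1 to PC means the radius RP is perpendicular to PC, with radius 4.2, so the center R sits 4.2 in from both sides at R = (-23.8, 28.2). Then |MR| = |R − M| = 36.9.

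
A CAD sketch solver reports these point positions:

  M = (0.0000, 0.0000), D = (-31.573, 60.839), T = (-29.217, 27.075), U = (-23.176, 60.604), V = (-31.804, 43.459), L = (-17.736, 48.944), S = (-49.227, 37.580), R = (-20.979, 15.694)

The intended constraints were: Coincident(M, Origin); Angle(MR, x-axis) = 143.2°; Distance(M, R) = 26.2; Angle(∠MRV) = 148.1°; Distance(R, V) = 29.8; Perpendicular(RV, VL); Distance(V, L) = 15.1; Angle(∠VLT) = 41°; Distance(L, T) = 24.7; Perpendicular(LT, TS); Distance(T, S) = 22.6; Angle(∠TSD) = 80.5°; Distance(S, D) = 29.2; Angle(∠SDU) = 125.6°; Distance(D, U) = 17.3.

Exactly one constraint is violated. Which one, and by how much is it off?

Distance(D, U) = 17.3 — off by 8.90.

M = (0.00, 0.00) ✓; MR at 143.2° ✓; |MR| = 26.20 ✓; ∠MRV = 148.1° ✓; |RV| = 29.80 ✓; ∠(RV, VL) = 90.00° ✓; |VL| = 15.10 ✓; ∠VLT = 41.00° ✓; |LT| = 24.70 ✓; ∠(LT, TS) = 90.00° ✓; |TS| = 22.60 ✓; ∠TSD = 80.50° ✓; |SD| = 29.20 ✓; ∠SDU = 125.6° ✓; |DU| = 8.400 ✗.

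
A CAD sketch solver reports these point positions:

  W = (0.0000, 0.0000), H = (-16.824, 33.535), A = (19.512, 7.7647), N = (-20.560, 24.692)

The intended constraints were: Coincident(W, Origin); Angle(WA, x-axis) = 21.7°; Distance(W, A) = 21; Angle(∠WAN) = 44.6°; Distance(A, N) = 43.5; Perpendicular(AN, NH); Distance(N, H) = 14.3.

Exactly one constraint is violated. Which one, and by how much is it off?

Distance(N, H) = 14.3 — off by 4.70.

W = (0.00, 0.00) ✓; WA at 21.70° ✓; |WA| = 21.00 ✓; ∠WAN = 44.60° ✓; |AN| = 43.50 ✓; ∠(AN, NH) = 90.00° ✓; |NH| = 9.600 ✗.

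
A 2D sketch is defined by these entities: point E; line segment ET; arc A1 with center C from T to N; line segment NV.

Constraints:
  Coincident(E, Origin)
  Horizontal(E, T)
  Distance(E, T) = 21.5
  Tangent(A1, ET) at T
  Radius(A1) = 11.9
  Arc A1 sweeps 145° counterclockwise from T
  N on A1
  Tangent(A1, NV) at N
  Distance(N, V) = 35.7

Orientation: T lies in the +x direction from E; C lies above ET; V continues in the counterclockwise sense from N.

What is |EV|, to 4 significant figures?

42.13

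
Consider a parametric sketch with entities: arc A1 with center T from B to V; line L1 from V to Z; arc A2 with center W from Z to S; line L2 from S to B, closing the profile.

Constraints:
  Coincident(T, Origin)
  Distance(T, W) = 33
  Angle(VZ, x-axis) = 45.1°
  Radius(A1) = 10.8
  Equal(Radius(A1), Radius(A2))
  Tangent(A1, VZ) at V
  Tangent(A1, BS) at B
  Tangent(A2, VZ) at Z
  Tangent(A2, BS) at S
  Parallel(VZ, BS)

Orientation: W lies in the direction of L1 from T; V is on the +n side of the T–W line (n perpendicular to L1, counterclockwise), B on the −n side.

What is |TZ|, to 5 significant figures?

34.722

Tangency of A1 to both parallel lines with radius 10.8 puts V and B at T ± 10.8·n: V = (-7.6501, 7.6234), B = (7.6501, -7.6234). Equal radii place Z and S the same way about W: Z = W + 10.8·n = (15.644, 30.999), S = W − 10.8·n = (30.944, 15.752). Then |TZ| = |Z − T| = 34.722.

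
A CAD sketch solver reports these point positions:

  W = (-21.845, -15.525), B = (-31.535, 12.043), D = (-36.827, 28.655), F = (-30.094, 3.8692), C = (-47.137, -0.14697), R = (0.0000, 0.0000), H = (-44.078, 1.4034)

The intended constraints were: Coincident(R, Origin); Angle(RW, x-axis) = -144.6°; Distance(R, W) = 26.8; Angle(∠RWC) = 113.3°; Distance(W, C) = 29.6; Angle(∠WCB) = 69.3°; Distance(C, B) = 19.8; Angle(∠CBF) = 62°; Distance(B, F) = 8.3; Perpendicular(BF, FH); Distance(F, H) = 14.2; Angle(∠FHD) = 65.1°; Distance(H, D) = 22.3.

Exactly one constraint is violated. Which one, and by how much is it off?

Distance(H, D) = 22.3 — off by 5.90.

R = (0.00, 0.00) ✓; RW at -144.6° ✓; |RW| = 26.80 ✓; ∠RWC = 113.3° ✓; |WC| = 29.60 ✓; ∠WCB = 69.30° ✓; |CB| = 19.80 ✓; ∠CBF = 62.00° ✓; |BF| = 8.300 ✓; ∠(BF, FH) = 90.00° ✓; |FH| = 14.20 ✓; ∠FHD = 65.10° ✓; |HD| = 28.20 ✗.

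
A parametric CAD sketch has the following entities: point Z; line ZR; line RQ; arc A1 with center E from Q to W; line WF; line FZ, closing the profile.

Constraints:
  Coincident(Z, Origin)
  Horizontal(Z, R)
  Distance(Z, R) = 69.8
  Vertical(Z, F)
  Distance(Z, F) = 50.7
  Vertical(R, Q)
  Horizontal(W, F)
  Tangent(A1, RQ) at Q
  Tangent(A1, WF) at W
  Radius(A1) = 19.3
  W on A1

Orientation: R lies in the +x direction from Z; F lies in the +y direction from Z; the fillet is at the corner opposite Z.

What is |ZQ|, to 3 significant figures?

76.5

Z is at the origin; Z and R share the same y with |ZR| = 69.8 and R on the +x side, so R = (69.8, 0.00). Z and F share the same x with |ZF| = 50.7 and F on the +y side, so F = (0.00, 50.7). The virtual corner opposite Z is at (69.8, 50.7). A1 meets RQ tangentially, so EQ is at right angles to RQ and A1 meets WF tangentially, so EW is at right angles to WF, with radius 19.3, so the center E sits 19.3 in from both sides at E = (50.5, 31.4). That places the tangent points at Q = (69.8, 31.4) on RQ and W = (50.5, 50.7) on WF. Then |ZQ| = |Q − Z| = 76.5.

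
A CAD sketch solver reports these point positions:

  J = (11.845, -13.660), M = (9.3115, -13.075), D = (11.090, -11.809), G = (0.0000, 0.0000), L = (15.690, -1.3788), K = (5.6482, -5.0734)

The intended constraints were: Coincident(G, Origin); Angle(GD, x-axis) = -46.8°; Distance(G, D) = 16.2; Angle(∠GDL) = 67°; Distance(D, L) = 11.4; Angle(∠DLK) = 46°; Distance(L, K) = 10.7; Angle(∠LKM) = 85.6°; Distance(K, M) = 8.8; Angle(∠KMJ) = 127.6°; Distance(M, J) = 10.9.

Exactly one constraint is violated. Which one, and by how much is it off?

Distance(M, J) = 10.9 — off by 8.30.

G = (0.00, 0.00) ✓; GD at -46.80° ✓; |GD| = 16.20 ✓; ∠GDL = 67.00° ✓; |DL| = 11.40 ✓; ∠DLK = 46.00° ✓; |LK| = 10.70 ✓; ∠LKM = 85.60° ✓; |KM| = 8.800 ✓; ∠KMJ = 127.6° ✓; |MJ| = 2.600 ✗.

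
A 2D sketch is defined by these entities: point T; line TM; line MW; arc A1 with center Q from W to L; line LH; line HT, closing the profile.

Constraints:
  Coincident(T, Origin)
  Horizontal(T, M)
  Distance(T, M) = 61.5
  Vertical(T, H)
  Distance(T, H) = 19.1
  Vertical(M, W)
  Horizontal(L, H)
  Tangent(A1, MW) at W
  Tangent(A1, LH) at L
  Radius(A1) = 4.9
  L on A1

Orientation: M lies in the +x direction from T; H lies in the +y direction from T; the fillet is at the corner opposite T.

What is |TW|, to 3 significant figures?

63.1

T is at the origin; T and M share the same y with |TM| = 61.5 and M on the +x side, so M = (61.5, 0.00). T and H share the same x with |TH| = 19.1 and H on the +y side, so H = (0.00, 19.1). The virtual corner opposite T is at (61.5, 19.1). Since A1 is tangent to MW there, QW ⟂ MW and since A1 is tangent to LH there, QL ⟂ LH, with radius 4.9, so the center Q sits 4.9 in from both sides at Q = (56.6, 14.2). That places the tangent points at W = (61.5, 14.2) on MW and L = (56.6, 19.1) on LH. Then |TW| = |W − T| = 63.1.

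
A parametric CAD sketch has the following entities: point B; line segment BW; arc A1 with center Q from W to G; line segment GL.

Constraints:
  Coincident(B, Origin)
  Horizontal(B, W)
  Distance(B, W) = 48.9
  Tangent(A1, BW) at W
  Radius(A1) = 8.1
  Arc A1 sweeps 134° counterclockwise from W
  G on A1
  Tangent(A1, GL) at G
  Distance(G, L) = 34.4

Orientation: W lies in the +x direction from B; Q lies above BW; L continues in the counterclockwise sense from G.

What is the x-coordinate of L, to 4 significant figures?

30.83

B is at the origin; BW is horizontal with |BW| = 48.9 and W on the +x side, so W = (48.90, 0.000). Tangency of A1 to BW means the radius QW is perpendicular to BW, so Q = W + (0, 8.1) = (48.90, 8.100). On A1, W sits at bearing -90° from Q; a 134° counterclockwise sweep puts G at bearing 44°, so G = Q + 8.1·(cos 44°, sin 44°) = (54.73, 13.73). Since A1 is tangent to GL there, QG ⟂ GL, so GL runs along (−sin 44°, cos 44°); with |GL| = 34.4, L = (30.83, 38.47). So L.x = 30.83.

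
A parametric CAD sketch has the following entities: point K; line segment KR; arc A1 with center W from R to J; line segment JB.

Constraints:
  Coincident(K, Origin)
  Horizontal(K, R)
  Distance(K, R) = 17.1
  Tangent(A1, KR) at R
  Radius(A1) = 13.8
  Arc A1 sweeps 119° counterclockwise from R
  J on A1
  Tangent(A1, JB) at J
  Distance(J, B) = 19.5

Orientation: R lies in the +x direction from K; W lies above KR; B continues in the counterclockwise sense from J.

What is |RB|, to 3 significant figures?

37.6

K is at the origin; KR is horizontal with |KR| = 17.1 and R on the +x side, so R = (17.1, 0.00). A1 meets KR tangentially, so WR is at right angles to KR, so W = R + (0, 13.8) = (17.1, 13.8). On A1, R sits at bearing -90° from W; a 119° counterclockwise sweep puts J at bearing 29°, so J = W + 13.8·(cos 29°, sin 29°) = (29.2, 20.5). Since A1 is tangent to JB there, WJ ⟂ JB, so JB runs along (−sin 29°, cos 29°); with |JB| = 19.5, B = (19.7, 37.5). Then |RB| = |B − R| = 37.6.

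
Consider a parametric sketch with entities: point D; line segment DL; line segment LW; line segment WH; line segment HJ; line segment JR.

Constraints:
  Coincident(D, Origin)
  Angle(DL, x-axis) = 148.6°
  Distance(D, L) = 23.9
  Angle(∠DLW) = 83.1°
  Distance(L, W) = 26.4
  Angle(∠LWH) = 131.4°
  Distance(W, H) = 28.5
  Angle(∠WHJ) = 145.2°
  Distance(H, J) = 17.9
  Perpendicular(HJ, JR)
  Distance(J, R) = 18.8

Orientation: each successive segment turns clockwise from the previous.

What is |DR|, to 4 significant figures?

31.19

D is at the origin; DL runs at 148.6° with length 23.9, so L = (-20.40, 12.45). ∠DLW = 83.1° gives LW at 51.70° from the x-axis; with |LW| = 26.4, W = (-4.038, 33.17). ∠LWH = 131.4° gives WH at 3.100° from the x-axis; with |WH| = 28.5, H = (24.42, 34.71). ∠WHJ = 145.2° gives HJ at -31.70° from the x-axis; with |HJ| = 17.9, J = (39.65, 25.31). HJ ⟂ JR, so JR runs at -121.7°; with |JR| = 18.8, R = (29.77, 9.310). Then |DR| = |R − D| = 31.19.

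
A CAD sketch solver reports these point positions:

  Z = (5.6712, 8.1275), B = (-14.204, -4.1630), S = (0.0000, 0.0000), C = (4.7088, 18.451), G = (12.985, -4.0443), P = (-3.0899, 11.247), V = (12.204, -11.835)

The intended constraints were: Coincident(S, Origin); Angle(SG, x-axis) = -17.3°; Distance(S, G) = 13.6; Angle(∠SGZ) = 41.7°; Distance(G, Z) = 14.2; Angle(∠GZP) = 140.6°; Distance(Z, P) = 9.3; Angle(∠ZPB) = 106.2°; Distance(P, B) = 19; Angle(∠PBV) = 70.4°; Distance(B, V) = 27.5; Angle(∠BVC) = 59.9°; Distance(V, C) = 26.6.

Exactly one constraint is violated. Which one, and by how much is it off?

Distance(V, C) = 26.6 — off by 4.60.

S = (0.00, 0.00) ✓; SG at -17.30° ✓; |SG| = 13.60 ✓; ∠SGZ = 41.70° ✓; |GZ| = 14.20 ✓; ∠GZP = 140.6° ✓; |ZP| = 9.300 ✓; ∠ZPB = 106.2° ✓; |PB| = 19.00 ✓; ∠PBV = 70.40° ✓; |BV| = 27.50 ✓; ∠BVC = 59.90° ✓; |VC| = 31.20 ✗.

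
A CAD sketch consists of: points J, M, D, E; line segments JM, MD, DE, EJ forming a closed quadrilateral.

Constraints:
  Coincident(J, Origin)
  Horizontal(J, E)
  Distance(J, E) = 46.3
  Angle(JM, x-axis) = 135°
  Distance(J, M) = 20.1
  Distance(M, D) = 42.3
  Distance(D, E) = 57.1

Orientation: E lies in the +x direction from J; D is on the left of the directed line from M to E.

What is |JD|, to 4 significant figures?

48.30

Checks: |JE| = 46.30 ✓; |JM| = 20.10 ✓; |MD| = 42.30 ✓; |DE| = 57.10 ✓.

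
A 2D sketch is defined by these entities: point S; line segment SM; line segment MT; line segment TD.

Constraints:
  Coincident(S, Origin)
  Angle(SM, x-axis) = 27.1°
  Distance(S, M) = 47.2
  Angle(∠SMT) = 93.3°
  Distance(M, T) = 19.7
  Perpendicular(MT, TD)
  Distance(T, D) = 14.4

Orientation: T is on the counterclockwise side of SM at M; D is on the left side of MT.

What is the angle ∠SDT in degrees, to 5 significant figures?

145.59°

∠SMT = 93.3°, so MT runs at 27.1° + (180° − 93.3°) = 113.80° from the x-axis; with |MT| = 19.7, T = M + 19.7·(cos 113.80°, sin 113.80°) = (34.068, 39.526). MT ⟂ TD; with |TD| = 14.4 on the left of MT, D = T + 14.4·(-0.91496, -0.40355) = (20.893, 33.715). Then cos ∠SDT = DS·DT / (|DS||DT|), giving 145.59°.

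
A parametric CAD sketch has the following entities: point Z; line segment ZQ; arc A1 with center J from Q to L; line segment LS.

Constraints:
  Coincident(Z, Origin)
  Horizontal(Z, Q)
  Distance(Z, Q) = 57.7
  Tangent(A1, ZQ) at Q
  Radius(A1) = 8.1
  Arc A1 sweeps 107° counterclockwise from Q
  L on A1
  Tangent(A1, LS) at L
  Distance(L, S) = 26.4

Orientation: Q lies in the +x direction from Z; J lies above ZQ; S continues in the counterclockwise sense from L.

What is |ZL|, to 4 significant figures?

66.28

Z is at the origin; Z and Q share the same y with |ZQ| = 57.7 and Q on the +x side, so Q = (57.70, 0.000). A1 meets ZQ tangentially, so JQ is at right angles to ZQ, so J = Q + (0, 8.1) = (57.70, 8.100). On A1, Q sits at bearing -90° from J; a 107° counterclockwise sweep puts L at bearing 17°, so L = J + 8.1·(cos 17°, sin 17°) = (65.45, 10.47). Then |ZL| = |L − Z| = 66.28.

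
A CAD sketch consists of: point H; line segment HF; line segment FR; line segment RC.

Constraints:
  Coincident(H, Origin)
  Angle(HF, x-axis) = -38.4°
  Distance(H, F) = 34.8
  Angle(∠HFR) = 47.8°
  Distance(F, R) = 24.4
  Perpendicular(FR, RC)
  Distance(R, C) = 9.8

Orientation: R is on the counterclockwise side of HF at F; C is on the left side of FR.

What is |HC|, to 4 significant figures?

16.01

H is at the origin; HF runs at -38.4° with length 34.8, so F = 34.8·(cos -38.4°, sin -38.4°) = (27.27, -21.62). ∠HFR = 47.8°, so FR runs at -38.4° + (180° − 47.8°) = 93.80° from the x-axis; with |FR| = 24.4, R = F + 24.4·(cos 93.80°, sin 93.80°) = (25.66, 2.730). FR is perpendicular to RC; with |RC| = 9.8 on the left of FR, C = R + 9.8·(-0.9978, -0.06627) = (15.88, 2.081). Then |HC| = |C − H| = 16.01.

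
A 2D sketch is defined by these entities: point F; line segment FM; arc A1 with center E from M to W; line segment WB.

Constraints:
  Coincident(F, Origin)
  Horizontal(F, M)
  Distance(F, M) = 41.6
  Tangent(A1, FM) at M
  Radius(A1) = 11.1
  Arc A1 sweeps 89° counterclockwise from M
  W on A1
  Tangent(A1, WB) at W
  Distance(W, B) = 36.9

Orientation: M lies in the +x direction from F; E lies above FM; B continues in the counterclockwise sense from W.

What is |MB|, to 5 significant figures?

49.222

On A1, M sits at bearing -90° from E; an 89° counterclockwise sweep puts W at bearing -1°, so W = E + 11.1·(cos -1°, sin -1°) = (52.698, 10.906). A1 meets WB tangentially, so EW is at right angles to WB, so WB runs along (−sin -1°, cos -1°); with |WB| = 36.9, B = (53.342, 47.801). Then |MB| = |B − M| = 49.222.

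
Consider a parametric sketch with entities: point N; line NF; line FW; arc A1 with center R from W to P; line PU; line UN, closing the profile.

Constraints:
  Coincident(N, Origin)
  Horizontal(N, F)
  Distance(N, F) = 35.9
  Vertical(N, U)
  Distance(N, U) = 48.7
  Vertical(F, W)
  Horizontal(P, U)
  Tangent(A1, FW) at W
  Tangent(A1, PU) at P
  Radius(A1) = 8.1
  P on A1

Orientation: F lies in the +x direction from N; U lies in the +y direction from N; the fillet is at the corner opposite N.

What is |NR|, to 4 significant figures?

49.21

N is at the origin; N and F share the same y with |NF| = 35.9 and F on the +x side, so F = (35.90, 0.000). N and U share the same x with |NU| = 48.7 and U on the +y side, so U = (0.000, 48.70). The virtual corner opposite N is at (35.90, 48.70). Tangency of A1 to FW means the radius RW is perpendicular to FW and A1 meets PU tangentially, so RP is at right angles to PU, with radius 8.1, so the center R sits 8.1 in from both sides at R = (27.80, 40.60). Then |NR| = |R − N| = 49.21.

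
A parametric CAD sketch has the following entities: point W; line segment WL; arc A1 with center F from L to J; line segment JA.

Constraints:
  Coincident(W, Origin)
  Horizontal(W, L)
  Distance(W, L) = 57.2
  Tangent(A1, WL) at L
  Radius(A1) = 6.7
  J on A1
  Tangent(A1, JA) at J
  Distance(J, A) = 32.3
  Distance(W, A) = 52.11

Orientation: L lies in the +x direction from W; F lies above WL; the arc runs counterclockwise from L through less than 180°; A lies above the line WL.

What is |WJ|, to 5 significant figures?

62.998

Checks: ∠(FL, LW) = 90.00° ✓; |FL| = 6.700 ✓; |FJ| = 6.700 ✓; ∠(FJ, JA) = 90.00° ✓; |JA| = 32.30 ✓; |WA| = 52.11 ✓.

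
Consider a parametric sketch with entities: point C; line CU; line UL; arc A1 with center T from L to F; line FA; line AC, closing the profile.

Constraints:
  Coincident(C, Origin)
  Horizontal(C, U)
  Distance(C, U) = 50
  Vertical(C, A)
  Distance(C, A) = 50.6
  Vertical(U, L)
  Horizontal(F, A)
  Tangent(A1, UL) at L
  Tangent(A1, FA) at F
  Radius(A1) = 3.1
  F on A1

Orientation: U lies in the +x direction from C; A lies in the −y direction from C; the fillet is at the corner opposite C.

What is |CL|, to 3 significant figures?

69.0

The virtual corner opposite C is at (50.0, -50.6). Since A1 is tangent to UL there, TL ⟂ UL and tangency of A1 to FA means the radius TF is perpendicular to FA, with radius 3.1, so the center T sits 3.1 in from both sides at T = (46.9, -47.5). That places the tangent points at L = (50.0, -47.5) on UL and F = (46.9, -50.6) on FA. Then |CL| = |L − C| = 69.0.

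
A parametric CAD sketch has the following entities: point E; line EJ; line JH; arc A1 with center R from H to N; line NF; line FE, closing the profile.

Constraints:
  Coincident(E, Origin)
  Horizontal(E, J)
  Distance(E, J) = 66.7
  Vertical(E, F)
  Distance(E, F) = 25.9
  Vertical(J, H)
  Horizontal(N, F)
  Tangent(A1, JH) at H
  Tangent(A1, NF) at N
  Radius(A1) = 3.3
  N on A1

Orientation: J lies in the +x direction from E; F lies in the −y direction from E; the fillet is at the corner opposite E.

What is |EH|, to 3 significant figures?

70.4

E is at the origin; E and J share the same y with |EJ| = 66.7 and J on the +x side, so J = (66.7, 0.00). E and F share the same x with |EF| = 25.9 and F on the −y side, so F = (0.00, -25.9). The virtual corner opposite E is at (66.7, -25.9). Since A1 is tangent to JH there, RH ⟂ JH and the tangent condition forces RN to be normal to NF, with radius 3.3, so the center R sits 3.3 in from both sides at R = (63.4, -22.6). That places the tangent points at H = (66.7, -22.6) on JH and N = (63.4, -25.9) on NF. Then |EH| = |H − E| = 70.4.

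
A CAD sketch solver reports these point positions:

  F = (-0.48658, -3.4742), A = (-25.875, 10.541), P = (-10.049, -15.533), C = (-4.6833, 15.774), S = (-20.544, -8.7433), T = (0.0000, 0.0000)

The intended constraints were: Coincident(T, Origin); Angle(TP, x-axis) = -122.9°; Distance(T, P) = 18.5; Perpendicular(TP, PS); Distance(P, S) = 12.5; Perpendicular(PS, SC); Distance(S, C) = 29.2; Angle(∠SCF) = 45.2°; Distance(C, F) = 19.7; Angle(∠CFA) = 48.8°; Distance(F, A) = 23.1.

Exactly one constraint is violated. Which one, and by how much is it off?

Distance(F, A) = 23.1 — off by 5.90.

T = (0.00, 0.00) ✓; TP at -122.9° ✓; |TP| = 18.50 ✓; ∠(TP, PS) = 90.00° ✓; |PS| = 12.50 ✓; ∠(PS, SC) = 90.00° ✓; |SC| = 29.20 ✓; ∠SCF = 45.20° ✓; |CF| = 19.70 ✓; ∠CFA = 48.80° ✓; |FA| = 29.00 ✗.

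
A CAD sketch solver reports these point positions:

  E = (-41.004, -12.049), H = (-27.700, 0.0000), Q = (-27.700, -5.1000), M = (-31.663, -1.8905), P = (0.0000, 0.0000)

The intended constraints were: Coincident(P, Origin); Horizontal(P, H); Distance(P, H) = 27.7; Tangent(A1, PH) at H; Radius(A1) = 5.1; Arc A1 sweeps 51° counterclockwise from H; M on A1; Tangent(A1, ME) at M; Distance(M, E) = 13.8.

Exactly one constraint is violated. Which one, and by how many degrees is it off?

Tangent(A1, ME) at M — off by 3.60°.

P = (0.00, 0.00) ✓; P.y = 0.00, H.y = 0.00 ✓; |PH| = 27.70 ✓; ∠(QH, HP) = 90.00° ✓; |QH| = 5.100 ✓; bearing(Q→M) − bearing(Q→H) = 51.00° ✓; |QM| = 5.100 ✓; ∠(QM, ME) = 93.60° ✗; |ME| = 13.80 ✓.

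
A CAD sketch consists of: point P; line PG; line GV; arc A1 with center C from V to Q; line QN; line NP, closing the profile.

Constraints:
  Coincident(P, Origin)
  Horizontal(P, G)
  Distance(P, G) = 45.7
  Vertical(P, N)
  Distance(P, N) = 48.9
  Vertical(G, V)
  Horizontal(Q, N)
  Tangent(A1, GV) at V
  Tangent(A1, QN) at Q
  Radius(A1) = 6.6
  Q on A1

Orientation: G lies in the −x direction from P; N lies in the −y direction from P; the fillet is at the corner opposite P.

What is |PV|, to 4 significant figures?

62.27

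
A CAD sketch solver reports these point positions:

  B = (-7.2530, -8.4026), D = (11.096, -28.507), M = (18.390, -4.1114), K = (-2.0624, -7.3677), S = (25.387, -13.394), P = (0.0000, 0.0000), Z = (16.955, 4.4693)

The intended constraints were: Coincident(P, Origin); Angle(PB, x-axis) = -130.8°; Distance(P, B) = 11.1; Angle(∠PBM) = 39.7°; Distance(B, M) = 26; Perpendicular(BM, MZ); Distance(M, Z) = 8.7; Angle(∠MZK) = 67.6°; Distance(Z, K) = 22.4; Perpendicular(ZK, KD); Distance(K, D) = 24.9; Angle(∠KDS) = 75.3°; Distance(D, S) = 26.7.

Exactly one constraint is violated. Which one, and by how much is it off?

Distance(D, S) = 26.7 — off by 5.90.

P = (0.00, 0.00) ✓; PB at -130.8° ✓; |PB| = 11.10 ✓; ∠PBM = 39.70° ✓; |BM| = 26.00 ✓; ∠(BM, MZ) = 89.99° ✓; |MZ| = 8.700 ✓; ∠MZK = 67.59° ✓; |ZK| = 22.40 ✓; ∠(ZK, KD) = 90.00° ✓; |KD| = 24.90 ✓; ∠KDS = 75.30° ✓; |DS| = 20.80 ✗.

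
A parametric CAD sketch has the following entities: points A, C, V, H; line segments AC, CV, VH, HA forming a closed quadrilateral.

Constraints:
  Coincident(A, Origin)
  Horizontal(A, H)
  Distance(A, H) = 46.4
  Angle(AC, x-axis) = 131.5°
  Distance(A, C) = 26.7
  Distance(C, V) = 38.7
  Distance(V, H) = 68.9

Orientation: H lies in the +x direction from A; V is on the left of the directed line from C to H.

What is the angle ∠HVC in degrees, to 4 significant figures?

70.99°

A is at the origin; AH is horizontal with |AH| = 46.4 and H in +x, so H = (46.4, 0). AC runs at 131.5° with |AC| = 26.7, so C = (-17.69, 20.00). V is determined by |CV| = 38.7 and |VH| = 68.9 together: it lies at the intersection of circle(C, 38.7) and circle(H, 68.9). With |CH| = 67.14, the foot of the radical line on CH is 9.370 from C and the perpendicular offset is √(38.7² − 9.370²) = 37.55. Taking the left-of-CH solution: V = (2.436, 53.05).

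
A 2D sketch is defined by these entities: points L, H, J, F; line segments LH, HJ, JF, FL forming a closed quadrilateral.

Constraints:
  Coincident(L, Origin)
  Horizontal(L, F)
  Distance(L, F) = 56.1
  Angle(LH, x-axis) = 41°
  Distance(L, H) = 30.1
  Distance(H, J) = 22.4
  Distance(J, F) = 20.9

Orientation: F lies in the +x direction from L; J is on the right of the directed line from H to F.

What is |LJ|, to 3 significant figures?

35.3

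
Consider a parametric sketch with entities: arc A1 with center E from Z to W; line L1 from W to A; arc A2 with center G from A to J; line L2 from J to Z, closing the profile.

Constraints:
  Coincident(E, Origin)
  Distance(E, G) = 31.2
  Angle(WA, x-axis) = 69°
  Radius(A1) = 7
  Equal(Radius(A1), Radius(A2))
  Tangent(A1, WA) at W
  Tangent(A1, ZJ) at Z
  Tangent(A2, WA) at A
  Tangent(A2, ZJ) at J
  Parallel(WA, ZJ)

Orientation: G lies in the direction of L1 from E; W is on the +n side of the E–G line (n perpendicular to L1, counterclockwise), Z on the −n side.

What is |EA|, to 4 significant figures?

31.98

The slot axis is L1's direction at 69.0°, so u = (cos 69.0°, sin 69.0°) = (0.3584, 0.9336) and n = (−sin 69.0°, cos 69.0°) = (-0.9336, 0.3584). E is at the origin and G lies 31.2 along u from E, so G = 31.2·u = (11.18, 29.13). Tangency of A1 to both parallel lines with radius 7.0 puts W and Z at E ± 7.0·n: W = (-6.535, 2.509), Z = (6.535, -2.509). Equal radii place A and J the same way about G: A = G + 7.0·n = (4.646, 31.64), J = G − 7.0·n = (17.72, 26.62). Then |EA| = |A − E| = 31.98.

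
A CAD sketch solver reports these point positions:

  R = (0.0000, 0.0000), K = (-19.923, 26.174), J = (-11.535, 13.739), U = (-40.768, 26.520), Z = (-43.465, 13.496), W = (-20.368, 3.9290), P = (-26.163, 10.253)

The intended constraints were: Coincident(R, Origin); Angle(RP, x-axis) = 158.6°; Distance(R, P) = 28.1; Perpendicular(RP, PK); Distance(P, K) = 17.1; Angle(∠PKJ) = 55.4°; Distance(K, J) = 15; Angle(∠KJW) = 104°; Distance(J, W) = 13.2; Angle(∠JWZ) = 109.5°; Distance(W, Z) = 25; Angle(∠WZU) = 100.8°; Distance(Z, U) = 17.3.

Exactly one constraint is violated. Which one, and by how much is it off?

Distance(Z, U) = 17.3 — off by 4.00.

R = (0.00, 0.00) ✓; RP at 158.6° ✓; |RP| = 28.10 ✓; ∠(RP, PK) = 90.00° ✓; |PK| = 17.10 ✓; ∠PKJ = 55.40° ✓; |KJ| = 15.00 ✓; ∠KJW = 104.0° ✓; |JW| = 13.20 ✓; ∠JWZ = 109.5° ✓; |WZ| = 25.00 ✓; ∠WZU = 100.8° ✓; |ZU| = 13.30 ✗.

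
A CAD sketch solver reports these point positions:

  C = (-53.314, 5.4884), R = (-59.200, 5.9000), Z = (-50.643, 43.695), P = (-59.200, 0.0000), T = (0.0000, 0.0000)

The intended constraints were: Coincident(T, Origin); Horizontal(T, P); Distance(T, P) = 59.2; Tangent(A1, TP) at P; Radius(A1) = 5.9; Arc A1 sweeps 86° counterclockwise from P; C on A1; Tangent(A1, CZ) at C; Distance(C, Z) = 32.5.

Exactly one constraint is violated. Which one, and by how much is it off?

Distance(C, Z) = 32.5 — off by 5.80.

T = (0.00, 0.00) ✓; T.y = 0.00, P.y = 0.00 ✓; |TP| = 59.20 ✓; ∠(RP, PT) = 90.00° ✓; |RP| = 5.900 ✓; bearing(R→C) − bearing(R→P) = 86.00° ✓; |RC| = 5.900 ✓; ∠(RC, CZ) = 90.00° ✓; |CZ| = 38.30 ✗.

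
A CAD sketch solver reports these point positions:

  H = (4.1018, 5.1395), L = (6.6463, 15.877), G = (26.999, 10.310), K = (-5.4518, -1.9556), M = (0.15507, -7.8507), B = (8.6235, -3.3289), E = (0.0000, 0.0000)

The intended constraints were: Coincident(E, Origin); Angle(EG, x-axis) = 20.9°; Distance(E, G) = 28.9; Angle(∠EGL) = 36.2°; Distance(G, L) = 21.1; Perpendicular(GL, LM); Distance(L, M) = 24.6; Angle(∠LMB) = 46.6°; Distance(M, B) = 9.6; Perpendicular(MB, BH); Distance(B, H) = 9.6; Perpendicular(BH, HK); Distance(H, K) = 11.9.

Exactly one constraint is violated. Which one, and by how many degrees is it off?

Perpendicular(BH, HK) — off by 8.50°.

E = (0.00, 0.00) ✓; EG at 20.90° ✓; |EG| = 28.90 ✓; ∠EGL = 36.20° ✓; |GL| = 21.10 ✓; ∠(GL, LM) = 90.00° ✓; |LM| = 24.60 ✓; ∠LMB = 46.60° ✓; |MB| = 9.600 ✓; ∠(MB, BH) = 90.00° ✓; |BH| = 9.600 ✓; ∠(BH, HK) = 98.50° ✗; |HK| = 11.90 ✓.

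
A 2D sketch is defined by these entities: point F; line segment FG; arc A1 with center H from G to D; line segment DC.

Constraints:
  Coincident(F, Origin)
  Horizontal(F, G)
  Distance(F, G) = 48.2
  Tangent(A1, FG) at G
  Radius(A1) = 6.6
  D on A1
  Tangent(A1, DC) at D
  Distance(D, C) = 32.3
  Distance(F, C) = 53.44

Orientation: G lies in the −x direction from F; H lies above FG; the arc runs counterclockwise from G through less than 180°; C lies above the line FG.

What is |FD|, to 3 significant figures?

42.1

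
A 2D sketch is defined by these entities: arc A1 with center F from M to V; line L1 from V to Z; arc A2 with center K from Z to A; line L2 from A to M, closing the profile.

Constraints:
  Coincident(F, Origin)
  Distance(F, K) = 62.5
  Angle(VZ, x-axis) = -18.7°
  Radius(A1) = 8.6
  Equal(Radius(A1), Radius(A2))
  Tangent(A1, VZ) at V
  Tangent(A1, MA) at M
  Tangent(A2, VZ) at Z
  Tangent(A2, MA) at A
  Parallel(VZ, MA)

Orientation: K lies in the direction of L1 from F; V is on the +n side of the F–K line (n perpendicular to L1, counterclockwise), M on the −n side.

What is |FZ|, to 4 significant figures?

63.09

The slot axis is L1's direction at -18.7°, so u = (cos -18.7°, sin -18.7°) = (0.9472, -0.3206) and n = (−sin -18.7°, cos -18.7°) = (0.3206, 0.9472). F is at the origin and K lies 62.5 along u from F, so K = 62.5·u = (59.20, -20.04). Tangency of A1 to both parallel lines with radius 8.6 puts V and M at F ± 8.6·n: V = (2.757, 8.146), M = (-2.757, -8.146). Equal radii place Z and A the same way about K: Z = K + 8.6·n = (61.96, -11.89), A = K − 8.6·n = (56.44, -28.18). Then |FZ| = |Z − F| = 63.09.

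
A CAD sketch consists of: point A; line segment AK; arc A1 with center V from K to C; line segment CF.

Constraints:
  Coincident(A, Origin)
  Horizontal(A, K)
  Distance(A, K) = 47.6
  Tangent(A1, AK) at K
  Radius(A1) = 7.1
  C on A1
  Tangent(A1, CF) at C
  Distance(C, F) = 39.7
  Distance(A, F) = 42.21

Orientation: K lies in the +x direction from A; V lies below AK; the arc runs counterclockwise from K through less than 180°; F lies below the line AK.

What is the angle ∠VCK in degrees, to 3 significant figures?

61.1°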